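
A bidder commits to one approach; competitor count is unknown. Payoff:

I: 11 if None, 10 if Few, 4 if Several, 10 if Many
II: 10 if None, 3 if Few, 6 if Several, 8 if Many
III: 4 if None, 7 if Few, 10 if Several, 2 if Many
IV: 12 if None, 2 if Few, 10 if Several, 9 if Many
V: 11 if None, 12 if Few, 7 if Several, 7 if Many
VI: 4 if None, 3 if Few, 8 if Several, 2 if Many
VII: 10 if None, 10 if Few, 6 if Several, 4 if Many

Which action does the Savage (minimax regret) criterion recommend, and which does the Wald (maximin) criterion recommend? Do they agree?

minimax regret → V; maximin → V (agree)

Column bests: None=12, Few=12, Several=10, Many=10.
I regrets: 1, 2, 6, 0 → max 6
II regrets: 2, 9, 4, 2 → max 9
III regrets: 8, 5, 0, 8 → max 8
IV regrets: 0, 10, 0, 1 → max 10
V regrets: 1, 0, 3, 3 → max 3
VI regrets: 8, 9, 2, 8 → max 9
VII regrets: 2, 2, 4, 6 → max 6
Smallest max regret = 3 → V.
Row minima: I=4, II=3, III=2, IV=2, V=7, VI=2, VII=4
Best worst-case = 7 → V.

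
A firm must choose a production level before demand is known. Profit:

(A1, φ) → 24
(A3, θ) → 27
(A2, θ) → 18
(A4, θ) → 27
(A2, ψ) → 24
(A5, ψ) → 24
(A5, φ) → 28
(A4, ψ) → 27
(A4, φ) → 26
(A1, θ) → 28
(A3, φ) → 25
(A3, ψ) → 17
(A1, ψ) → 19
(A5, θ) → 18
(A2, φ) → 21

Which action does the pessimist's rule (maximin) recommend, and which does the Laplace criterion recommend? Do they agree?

maximin → A4; laplace → A4 (agree)

Row minima: A1=19, A2=18, A3=17, A4=26, A5=18
Best worst-case = 26 → A4.
Row averages: A1=71/3, A2=21, A3=23, A4=80/3, A5=70/3
Highest average = 80/3 → A4.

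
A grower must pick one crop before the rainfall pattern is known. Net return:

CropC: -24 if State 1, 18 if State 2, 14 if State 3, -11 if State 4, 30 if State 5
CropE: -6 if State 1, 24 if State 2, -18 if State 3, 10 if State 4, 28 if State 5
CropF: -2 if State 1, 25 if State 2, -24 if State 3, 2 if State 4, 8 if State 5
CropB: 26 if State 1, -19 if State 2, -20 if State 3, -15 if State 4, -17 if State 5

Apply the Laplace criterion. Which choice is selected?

CropE

Row averages: CropC=5.4, CropE=7.6, CropF=1.8, CropB=-9
Highest average = 7.6 → CropE.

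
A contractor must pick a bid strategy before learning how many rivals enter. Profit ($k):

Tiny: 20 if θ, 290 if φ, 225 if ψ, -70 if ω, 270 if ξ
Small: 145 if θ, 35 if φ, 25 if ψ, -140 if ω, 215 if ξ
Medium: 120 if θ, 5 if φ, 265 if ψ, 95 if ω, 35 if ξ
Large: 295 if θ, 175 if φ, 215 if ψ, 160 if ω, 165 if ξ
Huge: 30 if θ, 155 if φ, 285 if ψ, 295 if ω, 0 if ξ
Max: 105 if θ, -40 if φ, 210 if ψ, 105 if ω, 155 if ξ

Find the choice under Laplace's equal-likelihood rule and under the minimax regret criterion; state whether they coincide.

Row averages: Tiny=147, Small=56, Medium=104, Large=202, Huge=153, Max=107
Highest average = 202 → Large.
Column bests: θ=295, φ=290, ψ=285, ω=295, ξ=270.
Tiny regrets: 275, 0, 60, 365, 0 → max 365
Small regrets: 150, 255, 260, 435, 55 → max 435
Medium regrets: 175, 285, 20, 200, 235 → max 285
Large regrets: 0, 115, 70, 135, 105 → max 135
Huge regrets: 265, 135, 0, 0, 270 → max 270
Max regrets: 190, 330, 75, 190, 115 → max 330
Smallest max regret = 135 → Large.

laplace → Large; minimax regret → Large (agree)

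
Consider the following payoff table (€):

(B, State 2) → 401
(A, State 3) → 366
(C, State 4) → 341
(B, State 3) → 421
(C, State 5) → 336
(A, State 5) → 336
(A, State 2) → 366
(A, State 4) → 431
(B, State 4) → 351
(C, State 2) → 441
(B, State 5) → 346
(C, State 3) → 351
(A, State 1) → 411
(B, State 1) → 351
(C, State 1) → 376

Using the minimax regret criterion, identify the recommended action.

Column bests: State 1=411, State 2=441, State 3=421, State 4=431, State 5=346.
A regrets: 0, 75, 55, 0, 10 → max 75
B regrets: 60, 40, 0, 80, 0 → max 80
C regrets: 35, 0, 70, 90, 10 → max 90
Smallest max regret = 75 → A.

A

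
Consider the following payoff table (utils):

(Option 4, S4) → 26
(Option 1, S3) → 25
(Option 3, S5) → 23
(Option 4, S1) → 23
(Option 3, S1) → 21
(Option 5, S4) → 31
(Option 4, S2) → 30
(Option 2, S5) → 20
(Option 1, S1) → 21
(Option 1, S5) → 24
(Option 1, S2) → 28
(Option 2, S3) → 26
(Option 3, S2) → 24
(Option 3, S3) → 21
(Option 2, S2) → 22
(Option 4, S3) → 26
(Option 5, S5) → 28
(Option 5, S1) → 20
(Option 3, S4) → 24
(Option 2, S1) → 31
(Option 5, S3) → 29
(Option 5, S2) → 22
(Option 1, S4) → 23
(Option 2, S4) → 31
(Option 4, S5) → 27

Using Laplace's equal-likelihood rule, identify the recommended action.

Option 4

Row averages: Option 1=24.2, Option 2=26, Option 3=22.6, Option 4=26.4, Option 5=26
Highest average = 26.4 → Option 4.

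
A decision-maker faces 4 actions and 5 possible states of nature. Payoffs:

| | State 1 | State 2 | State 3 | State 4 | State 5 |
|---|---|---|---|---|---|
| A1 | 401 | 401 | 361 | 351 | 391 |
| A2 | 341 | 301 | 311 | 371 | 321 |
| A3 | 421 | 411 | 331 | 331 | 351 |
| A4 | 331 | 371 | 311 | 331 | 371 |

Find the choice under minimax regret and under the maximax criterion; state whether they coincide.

Column bests: State 1=421, State 2=411, State 3=361, State 4=371, State 5=391.
A1 regrets: 20, 10, 0, 20, 0 → max 20
A2 regrets: 80, 110, 50, 0, 70 → max 110
A3 regrets: 0, 0, 30, 40, 40 → max 40
A4 regrets: 90, 40, 50, 40, 20 → max 90
Smallest max regret = 20 → A1.
Row maxima: A1=401, A2=371, A3=421, A4=371
Best best-case = 421 → A3.

minimax regret → A1; maximax → A3 (disagree)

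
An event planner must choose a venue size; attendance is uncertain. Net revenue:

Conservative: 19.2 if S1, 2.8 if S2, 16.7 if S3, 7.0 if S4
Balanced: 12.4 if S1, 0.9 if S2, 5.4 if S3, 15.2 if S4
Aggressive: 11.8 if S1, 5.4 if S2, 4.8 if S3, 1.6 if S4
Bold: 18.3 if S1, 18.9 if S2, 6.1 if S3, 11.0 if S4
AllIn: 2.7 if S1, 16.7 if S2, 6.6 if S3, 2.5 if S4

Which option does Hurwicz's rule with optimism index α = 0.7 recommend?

Conservative: 0.7·19.2 + 0.3·2.8 = 14.28
Balanced: 0.7·15.2 + 0.3·0.9 = 10.91
Aggressive: 0.7·11.8 + 0.3·1.6 = 8.74
Bold: 0.7·18.9 + 0.3·6.1 = 15.06
AllIn: 0.7·16.7 + 0.3·2.5 = 12.44
Highest Hurwicz score = 15.06 → Bold.

Bold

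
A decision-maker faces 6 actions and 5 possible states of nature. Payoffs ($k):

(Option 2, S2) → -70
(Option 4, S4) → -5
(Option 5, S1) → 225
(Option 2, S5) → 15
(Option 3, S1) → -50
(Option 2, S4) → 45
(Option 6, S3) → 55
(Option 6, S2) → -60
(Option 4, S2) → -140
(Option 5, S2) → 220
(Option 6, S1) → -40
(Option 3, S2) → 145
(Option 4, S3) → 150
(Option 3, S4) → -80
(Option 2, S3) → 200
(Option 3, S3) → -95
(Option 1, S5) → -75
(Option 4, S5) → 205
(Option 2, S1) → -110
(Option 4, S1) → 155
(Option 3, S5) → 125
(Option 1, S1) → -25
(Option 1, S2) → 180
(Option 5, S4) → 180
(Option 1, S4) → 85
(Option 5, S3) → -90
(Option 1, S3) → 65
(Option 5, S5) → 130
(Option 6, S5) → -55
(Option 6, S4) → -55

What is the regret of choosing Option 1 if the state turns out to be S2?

Best payoff under S2 is 220.
Regret = 220 − 180 = 40.

40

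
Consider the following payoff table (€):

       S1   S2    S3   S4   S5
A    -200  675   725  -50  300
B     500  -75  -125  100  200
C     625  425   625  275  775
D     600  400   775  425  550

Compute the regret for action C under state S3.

Best payoff under S3 is 775.
Regret = 775 − 625 = 150.

150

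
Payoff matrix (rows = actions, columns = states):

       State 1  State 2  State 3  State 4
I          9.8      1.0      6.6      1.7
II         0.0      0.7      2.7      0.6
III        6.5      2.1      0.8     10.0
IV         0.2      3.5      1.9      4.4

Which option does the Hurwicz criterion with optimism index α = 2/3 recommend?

III

I: 2/3·9.8 + 1/3·1.0 = 103/15
II: 2/3·2.7 + 1/3·0.0 = 1.8
III: 2/3·10.0 + 1/3·0.8 = 104/15
IV: 2/3·4.4 + 1/3·0.2 = 3
Highest Hurwicz score = 104/15 → III.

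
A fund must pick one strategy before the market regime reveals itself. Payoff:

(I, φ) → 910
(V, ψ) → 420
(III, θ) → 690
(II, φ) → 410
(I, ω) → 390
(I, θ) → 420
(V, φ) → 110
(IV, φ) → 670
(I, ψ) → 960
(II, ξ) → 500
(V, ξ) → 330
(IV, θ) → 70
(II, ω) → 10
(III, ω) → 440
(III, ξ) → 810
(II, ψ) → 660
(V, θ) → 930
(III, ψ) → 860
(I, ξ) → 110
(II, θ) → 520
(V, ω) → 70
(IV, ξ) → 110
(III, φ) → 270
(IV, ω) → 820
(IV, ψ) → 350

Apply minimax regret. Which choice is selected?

Column bests: θ=930, φ=910, ψ=960, ω=820, ξ=810.
I regrets: 510, 0, 0, 430, 700 → max 700
II regrets: 410, 500, 300, 810, 310 → max 810
III regrets: 240, 640, 100, 380, 0 → max 640
IV regrets: 860, 240, 610, 0, 700 → max 860
V regrets: 0, 800, 540, 750, 480 → max 800
Smallest max regret = 640 → III.

III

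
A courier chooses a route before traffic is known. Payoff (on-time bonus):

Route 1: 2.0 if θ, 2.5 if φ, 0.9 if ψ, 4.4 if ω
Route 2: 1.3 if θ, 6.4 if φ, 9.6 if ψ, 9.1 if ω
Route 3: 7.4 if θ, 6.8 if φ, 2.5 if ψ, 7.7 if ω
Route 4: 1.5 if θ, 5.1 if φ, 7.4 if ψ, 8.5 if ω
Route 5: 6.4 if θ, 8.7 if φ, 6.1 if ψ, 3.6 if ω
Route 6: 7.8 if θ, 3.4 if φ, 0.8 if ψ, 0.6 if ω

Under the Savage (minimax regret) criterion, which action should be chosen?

Column bests: θ=7.8, φ=8.7, ψ=9.6, ω=9.1.
Route 1 regrets: 5.8, 6.2, 8.7, 4.7 → max 8.7
Route 2 regrets: 6.5, 2.3, 0.0, 0.0 → max 6.5
Route 3 regrets: 0.4, 1.9, 7.1, 1.4 → max 7.1
Route 4 regrets: 6.3, 3.6, 2.2, 0.6 → max 6.3
Route 5 regrets: 1.4, 0.0, 3.5, 5.5 → max 5.5
Route 6 regrets: 0.0, 5.3, 8.8, 8.5 → max 8.8
Smallest max regret = 5.5 → Route 5.

Route 5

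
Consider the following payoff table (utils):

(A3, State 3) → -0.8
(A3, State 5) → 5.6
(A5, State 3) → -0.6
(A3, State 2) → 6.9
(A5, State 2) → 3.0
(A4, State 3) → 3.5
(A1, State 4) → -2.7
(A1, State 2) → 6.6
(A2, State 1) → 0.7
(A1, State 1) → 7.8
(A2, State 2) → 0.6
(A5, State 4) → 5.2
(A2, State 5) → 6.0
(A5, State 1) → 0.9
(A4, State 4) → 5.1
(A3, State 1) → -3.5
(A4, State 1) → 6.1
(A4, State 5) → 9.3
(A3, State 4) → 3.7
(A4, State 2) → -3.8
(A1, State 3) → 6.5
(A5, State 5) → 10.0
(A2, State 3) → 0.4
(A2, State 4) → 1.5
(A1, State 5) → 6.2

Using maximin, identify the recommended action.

A2

Row minima: A1=-2.7, A2=0.4, A3=-3.5, A4=-3.8, A5=-0.6
Best worst-case = 0.4 → A2.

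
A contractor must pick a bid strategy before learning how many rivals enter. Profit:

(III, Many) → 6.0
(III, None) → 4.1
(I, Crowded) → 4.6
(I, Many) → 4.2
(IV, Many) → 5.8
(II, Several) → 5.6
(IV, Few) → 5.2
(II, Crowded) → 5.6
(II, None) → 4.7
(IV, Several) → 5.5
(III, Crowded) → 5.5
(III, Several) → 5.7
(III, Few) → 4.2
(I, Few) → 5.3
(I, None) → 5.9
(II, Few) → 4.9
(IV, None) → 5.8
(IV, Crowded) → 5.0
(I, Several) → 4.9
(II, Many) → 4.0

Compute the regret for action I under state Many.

Best payoff under Many is 6.0.
Regret = 6.0 − 4.2 = 1.8.

1.8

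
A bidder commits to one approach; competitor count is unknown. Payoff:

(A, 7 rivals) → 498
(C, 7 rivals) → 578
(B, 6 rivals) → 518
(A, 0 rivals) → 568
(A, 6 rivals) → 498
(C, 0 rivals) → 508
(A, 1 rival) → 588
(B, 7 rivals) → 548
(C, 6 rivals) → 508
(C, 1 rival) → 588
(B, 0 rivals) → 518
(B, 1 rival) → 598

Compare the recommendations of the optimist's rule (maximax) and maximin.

Row maxima: A=588, B=598, C=588
Best best-case = 598 → B.
Row minima: A=498, B=518, C=508
Best worst-case = 518 → B.

maximax → B; maximin → B (agree)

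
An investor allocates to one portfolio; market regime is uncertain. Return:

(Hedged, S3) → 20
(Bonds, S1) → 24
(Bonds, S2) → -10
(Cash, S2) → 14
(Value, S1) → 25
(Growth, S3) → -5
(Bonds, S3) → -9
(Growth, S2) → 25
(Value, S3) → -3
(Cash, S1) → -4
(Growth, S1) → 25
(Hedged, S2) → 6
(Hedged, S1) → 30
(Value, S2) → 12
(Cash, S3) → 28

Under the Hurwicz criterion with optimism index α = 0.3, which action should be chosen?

Hedged

Hedged: 0.3·30 + 0.7·6 = 13.2
Growth: 0.3·25 + 0.7·(-5) = 4
Value: 0.3·25 + 0.7·(-3) = 5.4
Bonds: 0.3·24 + 0.7·(-10) = 0.2
Cash: 0.3·28 + 0.7·(-4) = 5.6
Highest Hurwicz score = 13.2 → Hedged.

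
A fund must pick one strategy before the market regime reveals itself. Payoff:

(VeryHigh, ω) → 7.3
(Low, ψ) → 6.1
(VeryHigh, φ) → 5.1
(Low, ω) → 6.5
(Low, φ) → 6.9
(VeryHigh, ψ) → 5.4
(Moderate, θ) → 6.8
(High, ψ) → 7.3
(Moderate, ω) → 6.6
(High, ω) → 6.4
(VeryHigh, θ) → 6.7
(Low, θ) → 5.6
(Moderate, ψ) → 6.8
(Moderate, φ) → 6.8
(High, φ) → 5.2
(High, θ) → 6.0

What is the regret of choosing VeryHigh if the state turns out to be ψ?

1.9

Best payoff under ψ is 7.3.
Regret = 7.3 − 5.4 = 1.9.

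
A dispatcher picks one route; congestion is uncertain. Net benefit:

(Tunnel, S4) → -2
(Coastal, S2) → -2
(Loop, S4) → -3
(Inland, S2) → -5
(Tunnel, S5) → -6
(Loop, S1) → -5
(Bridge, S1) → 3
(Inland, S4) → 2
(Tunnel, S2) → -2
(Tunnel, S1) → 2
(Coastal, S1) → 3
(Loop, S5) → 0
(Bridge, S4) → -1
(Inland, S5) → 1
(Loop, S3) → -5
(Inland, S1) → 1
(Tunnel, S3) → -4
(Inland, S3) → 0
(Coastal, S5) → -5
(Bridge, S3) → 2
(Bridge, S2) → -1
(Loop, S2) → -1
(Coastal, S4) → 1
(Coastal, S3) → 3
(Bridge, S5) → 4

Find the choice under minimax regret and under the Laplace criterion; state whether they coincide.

Column bests: S1=3, S2=-1, S3=3, S4=2, S5=4.
Tunnel regrets: 1, 1, 7, 4, 10 → max 10
Loop regrets: 8, 0, 8, 5, 4 → max 8
Bridge regrets: 0, 0, 1, 3, 0 → max 3
Inland regrets: 2, 4, 3, 0, 3 → max 4
Coastal regrets: 0, 1, 0, 1, 9 → max 9
Smallest max regret = 3 → Bridge.
Row averages: Tunnel=-2.4, Loop=-2.8, Bridge=1.4, Inland=-0.2, Coastal=0
Highest average = 1.4 → Bridge.

minimax regret → Bridge; laplace → Bridge (agree)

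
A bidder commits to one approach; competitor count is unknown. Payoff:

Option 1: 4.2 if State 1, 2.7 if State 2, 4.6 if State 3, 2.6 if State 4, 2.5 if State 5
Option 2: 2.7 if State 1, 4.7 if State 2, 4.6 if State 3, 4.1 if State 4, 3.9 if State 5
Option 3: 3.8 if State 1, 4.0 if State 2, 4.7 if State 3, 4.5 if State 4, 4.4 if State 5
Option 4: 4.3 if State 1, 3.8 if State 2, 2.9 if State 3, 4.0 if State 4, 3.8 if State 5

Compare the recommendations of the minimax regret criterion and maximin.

minimax regret → Option 3; maximin → Option 3 (agree)

Column bests: State 1=4.3, State 2=4.7, State 3=4.7, State 4=4.5, State 5=4.4.
Option 1 regrets: 0.1, 2.0, 0.1, 1.9, 1.9 → max 2.0
Option 2 regrets: 1.6, 0.0, 0.1, 0.4, 0.5 → max 1.6
Option 3 regrets: 0.5, 0.7, 0.0, 0.0, 0.0 → max 0.7
Option 4 regrets: 0.0, 0.9, 1.8, 0.5, 0.6 → max 1.8
Smallest max regret = 0.7 → Option 3.
Row minima: Option 1=2.5, Option 2=2.7, Option 3=3.8, Option 4=2.9
Best worst-case = 3.8 → Option 3.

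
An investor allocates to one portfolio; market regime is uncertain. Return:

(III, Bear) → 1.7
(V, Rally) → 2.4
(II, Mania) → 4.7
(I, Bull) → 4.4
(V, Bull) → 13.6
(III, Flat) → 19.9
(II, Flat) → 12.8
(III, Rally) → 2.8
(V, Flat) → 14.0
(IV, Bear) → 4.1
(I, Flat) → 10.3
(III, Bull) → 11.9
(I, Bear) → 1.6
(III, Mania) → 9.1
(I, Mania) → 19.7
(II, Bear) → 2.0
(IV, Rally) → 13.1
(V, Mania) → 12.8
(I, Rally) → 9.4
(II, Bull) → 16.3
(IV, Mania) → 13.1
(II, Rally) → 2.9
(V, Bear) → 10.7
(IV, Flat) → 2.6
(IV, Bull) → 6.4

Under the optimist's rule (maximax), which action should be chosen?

Row maxima: I=19.7, II=16.3, III=19.9, IV=13.1, V=14.0
Best best-case = 19.9 → III.

III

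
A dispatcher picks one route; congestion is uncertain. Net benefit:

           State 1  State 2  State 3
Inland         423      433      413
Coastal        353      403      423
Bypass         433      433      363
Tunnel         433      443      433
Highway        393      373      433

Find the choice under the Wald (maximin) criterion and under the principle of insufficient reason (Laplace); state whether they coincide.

maximin → Tunnel; laplace → Tunnel (agree)

Row minima: Inland=413, Coastal=353, Bypass=363, Tunnel=433, Highway=373
Best worst-case = 433 → Tunnel.
Row averages: Inland=423, Coastal=393, Bypass=1229/3, Tunnel=1309/3, Highway=1199/3
Highest average = 1309/3 → Tunnel.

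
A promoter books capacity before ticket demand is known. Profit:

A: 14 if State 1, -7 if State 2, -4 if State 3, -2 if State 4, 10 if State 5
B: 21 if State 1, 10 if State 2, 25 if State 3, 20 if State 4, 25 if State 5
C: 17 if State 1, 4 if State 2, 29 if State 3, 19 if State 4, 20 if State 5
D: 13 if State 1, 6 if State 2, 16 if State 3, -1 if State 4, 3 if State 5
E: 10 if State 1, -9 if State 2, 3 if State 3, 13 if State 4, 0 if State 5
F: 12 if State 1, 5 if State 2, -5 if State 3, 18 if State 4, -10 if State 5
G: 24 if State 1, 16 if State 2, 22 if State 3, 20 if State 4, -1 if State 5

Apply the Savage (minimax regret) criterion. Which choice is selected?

Column bests: State 1=24, State 2=16, State 3=29, State 4=20, State 5=25.
A regrets: 10, 23, 33, 22, 15 → max 33
B regrets: 3, 6, 4, 0, 0 → max 6
C regrets: 7, 12, 0, 1, 5 → max 12
D regrets: 11, 10, 13, 21, 22 → max 22
E regrets: 14, 25, 26, 7, 25 → max 26
F regrets: 12, 11, 34, 2, 35 → max 35
G regrets: 0, 0, 7, 0, 26 → max 26
Smallest max regret = 6 → B.

B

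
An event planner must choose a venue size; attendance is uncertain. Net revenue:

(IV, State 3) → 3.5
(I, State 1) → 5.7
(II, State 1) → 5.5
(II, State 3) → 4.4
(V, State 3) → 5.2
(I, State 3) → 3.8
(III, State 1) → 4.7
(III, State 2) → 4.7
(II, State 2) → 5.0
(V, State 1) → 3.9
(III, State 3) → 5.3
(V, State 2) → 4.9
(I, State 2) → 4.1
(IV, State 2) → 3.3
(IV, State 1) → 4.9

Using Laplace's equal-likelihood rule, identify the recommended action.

II

Row averages: I=68/15, II=149/30, III=4.9, IV=3.9, V=14/3
Highest average = 149/30 → II.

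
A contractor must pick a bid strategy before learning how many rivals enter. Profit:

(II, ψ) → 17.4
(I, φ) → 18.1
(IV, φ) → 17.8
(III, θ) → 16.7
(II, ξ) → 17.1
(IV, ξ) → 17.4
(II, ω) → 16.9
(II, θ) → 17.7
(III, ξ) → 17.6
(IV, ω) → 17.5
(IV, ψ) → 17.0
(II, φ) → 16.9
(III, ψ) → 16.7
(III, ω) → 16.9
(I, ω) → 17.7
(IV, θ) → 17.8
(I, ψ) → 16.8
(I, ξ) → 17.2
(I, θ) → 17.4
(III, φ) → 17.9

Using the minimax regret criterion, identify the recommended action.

IV

Column bests: θ=17.8, φ=18.1, ψ=17.4, ω=17.7, ξ=17.6.
I regrets: 0.4, 0.0, 0.6, 0.0, 0.4 → max 0.6
II regrets: 0.1, 1.2, 0.0, 0.8, 0.5 → max 1.2
III regrets: 1.1, 0.2, 0.7, 0.8, 0.0 → max 1.1
IV regrets: 0.0, 0.3, 0.4, 0.2, 0.2 → max 0.4
Smallest max regret = 0.4 → IV.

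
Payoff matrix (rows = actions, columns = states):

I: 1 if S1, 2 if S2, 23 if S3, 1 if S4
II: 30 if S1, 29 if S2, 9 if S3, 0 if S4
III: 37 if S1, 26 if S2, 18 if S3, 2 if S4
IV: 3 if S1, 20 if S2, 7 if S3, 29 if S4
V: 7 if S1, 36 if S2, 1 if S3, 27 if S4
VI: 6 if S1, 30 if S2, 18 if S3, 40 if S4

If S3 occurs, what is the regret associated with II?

Best payoff under S3 is 23.
Regret = 23 − 9 = 14.

14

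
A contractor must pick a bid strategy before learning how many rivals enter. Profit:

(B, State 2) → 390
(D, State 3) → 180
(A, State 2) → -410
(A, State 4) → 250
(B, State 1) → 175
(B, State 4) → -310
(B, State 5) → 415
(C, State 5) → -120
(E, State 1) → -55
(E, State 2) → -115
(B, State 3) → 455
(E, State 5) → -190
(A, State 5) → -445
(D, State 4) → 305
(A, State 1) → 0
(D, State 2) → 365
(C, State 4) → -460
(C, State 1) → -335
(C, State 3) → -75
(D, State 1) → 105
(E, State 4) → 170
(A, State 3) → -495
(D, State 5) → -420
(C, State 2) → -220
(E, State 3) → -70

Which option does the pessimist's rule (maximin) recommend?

Row minima: A=-495, B=-310, C=-460, D=-420, E=-190
Best worst-case = -190 → E.

E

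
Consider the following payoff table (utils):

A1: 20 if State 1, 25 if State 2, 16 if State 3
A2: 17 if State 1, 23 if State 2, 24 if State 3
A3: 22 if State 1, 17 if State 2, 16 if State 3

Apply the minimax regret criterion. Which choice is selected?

A2

Column bests: State 1=22, State 2=25, State 3=24.
A1 regrets: 2, 0, 8 → max 8
A2 regrets: 5, 2, 0 → max 5
A3 regrets: 0, 8, 8 → max 8
Smallest max regret = 5 → A2.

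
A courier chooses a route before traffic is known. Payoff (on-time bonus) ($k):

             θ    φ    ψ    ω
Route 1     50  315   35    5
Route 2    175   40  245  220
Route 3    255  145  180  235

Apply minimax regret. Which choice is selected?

Column bests: θ=255, φ=315, ψ=245, ω=235.
Route 1 regrets: 205, 0, 210, 230 → max 230
Route 2 regrets: 80, 275, 0, 15 → max 275
Route 3 regrets: 0, 170, 65, 0 → max 170
Smallest max regret = 170 → Route 3.

Route 3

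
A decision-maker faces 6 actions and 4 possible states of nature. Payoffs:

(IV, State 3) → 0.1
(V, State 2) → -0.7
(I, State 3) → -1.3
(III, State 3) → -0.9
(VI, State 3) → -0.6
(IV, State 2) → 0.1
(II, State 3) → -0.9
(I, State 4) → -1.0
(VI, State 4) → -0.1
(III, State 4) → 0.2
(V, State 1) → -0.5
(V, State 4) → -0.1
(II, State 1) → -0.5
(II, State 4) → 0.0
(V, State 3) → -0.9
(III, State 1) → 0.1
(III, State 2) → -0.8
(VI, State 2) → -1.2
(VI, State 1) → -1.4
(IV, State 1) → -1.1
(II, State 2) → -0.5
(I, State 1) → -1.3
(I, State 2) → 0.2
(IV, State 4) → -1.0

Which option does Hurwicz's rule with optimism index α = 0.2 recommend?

III

I: 0.2·0.2 + 0.8·(-1.3) = -1
II: 0.2·0.0 + 0.8·(-0.9) = -0.72
III: 0.2·0.2 + 0.8·(-0.9) = -0.68
IV: 0.2·0.1 + 0.8·(-1.1) = -0.86
V: 0.2·(-0.1) + 0.8·(-0.9) = -0.74
VI: 0.2·(-0.1) + 0.8·(-1.4) = -1.14
Highest Hurwicz score = -0.68 → III.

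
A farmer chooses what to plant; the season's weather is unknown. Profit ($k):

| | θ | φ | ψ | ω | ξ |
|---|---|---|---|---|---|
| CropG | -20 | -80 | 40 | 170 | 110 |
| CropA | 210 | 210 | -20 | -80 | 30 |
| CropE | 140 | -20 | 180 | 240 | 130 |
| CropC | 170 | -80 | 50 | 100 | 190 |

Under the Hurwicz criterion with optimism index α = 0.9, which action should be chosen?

CropG: 0.9·170 + 0.1·(-80) = 145
CropA: 0.9·210 + 0.1·(-80) = 181
CropE: 0.9·240 + 0.1·(-20) = 214
CropC: 0.9·190 + 0.1·(-80) = 163
Highest Hurwicz score = 214 → CropE.

CropE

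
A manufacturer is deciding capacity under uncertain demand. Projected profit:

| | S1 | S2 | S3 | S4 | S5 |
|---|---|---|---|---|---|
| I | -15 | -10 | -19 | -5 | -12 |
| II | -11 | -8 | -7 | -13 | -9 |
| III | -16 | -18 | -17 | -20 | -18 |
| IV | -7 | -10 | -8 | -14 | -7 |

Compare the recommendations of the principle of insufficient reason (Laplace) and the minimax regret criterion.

Row averages: I=-12.2, II=-9.6, III=-17.8, IV=-9.2
Highest average = -9.2 → IV.
Column bests: S1=-7, S2=-8, S3=-7, S4=-5, S5=-7.
I regrets: 8, 2, 12, 0, 5 → max 12
II regrets: 4, 0, 0, 8, 2 → max 8
III regrets: 9, 10, 10, 15, 11 → max 15
IV regrets: 0, 2, 1, 9, 0 → max 9
Smallest max regret = 8 → II.

laplace → IV; minimax regret → II (disagree)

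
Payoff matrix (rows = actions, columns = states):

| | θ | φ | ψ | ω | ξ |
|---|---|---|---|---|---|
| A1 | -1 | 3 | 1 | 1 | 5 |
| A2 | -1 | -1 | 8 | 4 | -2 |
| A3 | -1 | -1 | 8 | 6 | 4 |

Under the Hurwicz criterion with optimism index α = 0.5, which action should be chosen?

A3

A1: 0.5·5 + 0.5·(-1) = 2
A2: 0.5·8 + 0.5·(-2) = 3
A3: 0.5·8 + 0.5·(-1) = 3.5
Highest Hurwicz score = 3.5 → A3.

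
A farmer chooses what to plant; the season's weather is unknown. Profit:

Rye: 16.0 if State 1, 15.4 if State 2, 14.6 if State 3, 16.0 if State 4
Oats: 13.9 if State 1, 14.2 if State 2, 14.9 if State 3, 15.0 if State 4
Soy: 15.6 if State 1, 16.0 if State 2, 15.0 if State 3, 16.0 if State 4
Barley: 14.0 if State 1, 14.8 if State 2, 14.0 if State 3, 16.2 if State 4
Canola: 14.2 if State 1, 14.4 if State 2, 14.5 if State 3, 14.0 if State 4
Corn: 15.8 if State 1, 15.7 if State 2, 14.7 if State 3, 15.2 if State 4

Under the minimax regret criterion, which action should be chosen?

Soy

Column bests: State 1=16.0, State 2=16.0, State 3=15.0, State 4=16.2.
Rye regrets: 0.0, 0.6, 0.4, 0.2 → max 0.6
Oats regrets: 2.1, 1.8, 0.1, 1.2 → max 2.1
Soy regrets: 0.4, 0.0, 0.0, 0.2 → max 0.4
Barley regrets: 2.0, 1.2, 1.0, 0.0 → max 2.0
Canola regrets: 1.8, 1.6, 0.5, 2.2 → max 2.2
Corn regrets: 0.2, 0.3, 0.3, 1.0 → max 1.0
Smallest max regret = 0.4 → Soy.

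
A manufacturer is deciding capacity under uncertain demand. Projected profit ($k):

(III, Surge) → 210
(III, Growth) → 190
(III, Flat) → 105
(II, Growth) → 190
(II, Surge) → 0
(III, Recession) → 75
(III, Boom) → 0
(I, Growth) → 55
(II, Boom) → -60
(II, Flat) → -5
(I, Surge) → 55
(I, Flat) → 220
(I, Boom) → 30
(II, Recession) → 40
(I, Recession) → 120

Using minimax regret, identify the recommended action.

Column bests: Recession=120, Flat=220, Growth=190, Boom=30, Surge=210.
I regrets: 0, 0, 135, 0, 155 → max 155
II regrets: 80, 225, 0, 90, 210 → max 225
III regrets: 45, 115, 0, 30, 0 → max 115
Smallest max regret = 115 → III.

III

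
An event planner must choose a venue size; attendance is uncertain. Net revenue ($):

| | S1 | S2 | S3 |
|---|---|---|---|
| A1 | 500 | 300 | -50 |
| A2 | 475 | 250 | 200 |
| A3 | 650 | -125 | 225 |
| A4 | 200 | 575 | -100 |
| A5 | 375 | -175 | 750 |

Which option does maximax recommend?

Row maxima: A1=500, A2=475, A3=650, A4=575, A5=750
Best best-case = 750 → A5.

A5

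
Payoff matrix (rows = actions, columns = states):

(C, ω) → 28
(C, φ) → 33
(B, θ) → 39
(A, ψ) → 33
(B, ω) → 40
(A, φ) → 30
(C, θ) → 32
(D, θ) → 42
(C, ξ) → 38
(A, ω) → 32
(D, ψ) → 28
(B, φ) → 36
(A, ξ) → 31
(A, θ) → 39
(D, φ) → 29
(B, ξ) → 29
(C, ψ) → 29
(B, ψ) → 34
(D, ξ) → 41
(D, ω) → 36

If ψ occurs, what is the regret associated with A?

Best payoff under ψ is 34.
Regret = 34 − 33 = 1.

1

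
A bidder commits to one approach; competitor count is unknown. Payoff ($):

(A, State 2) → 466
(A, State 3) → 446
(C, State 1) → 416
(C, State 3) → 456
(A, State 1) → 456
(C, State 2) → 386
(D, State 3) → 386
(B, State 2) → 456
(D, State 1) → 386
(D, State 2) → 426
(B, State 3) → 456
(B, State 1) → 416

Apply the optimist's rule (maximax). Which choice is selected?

Row maxima: A=466, B=456, C=456, D=426
Best best-case = 466 → A.

A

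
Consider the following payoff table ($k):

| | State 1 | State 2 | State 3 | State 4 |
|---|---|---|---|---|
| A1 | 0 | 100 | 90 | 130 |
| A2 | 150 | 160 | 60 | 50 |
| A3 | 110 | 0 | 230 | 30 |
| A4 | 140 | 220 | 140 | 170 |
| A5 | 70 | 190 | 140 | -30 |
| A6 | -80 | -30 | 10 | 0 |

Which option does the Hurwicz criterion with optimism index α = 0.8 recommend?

A4

A1: 0.8·130 + 0.2·0 = 104
A2: 0.8·160 + 0.2·50 = 138
A3: 0.8·230 + 0.2·0 = 184
A4: 0.8·220 + 0.2·140 = 204
A5: 0.8·190 + 0.2·(-30) = 146
A6: 0.8·10 + 0.2·(-80) = -8
Highest Hurwicz score = 204 → A4.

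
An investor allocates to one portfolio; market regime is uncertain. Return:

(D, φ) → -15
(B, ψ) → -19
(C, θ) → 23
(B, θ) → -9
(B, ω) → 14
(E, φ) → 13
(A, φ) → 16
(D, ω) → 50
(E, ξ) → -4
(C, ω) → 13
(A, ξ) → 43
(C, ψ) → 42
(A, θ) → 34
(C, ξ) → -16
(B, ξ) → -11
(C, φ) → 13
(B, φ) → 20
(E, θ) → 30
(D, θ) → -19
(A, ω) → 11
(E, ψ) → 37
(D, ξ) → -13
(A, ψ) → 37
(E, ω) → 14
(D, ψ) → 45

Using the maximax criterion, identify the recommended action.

D

Row maxima: A=43, B=20, C=42, D=50, E=37
Best best-case = 50 → D.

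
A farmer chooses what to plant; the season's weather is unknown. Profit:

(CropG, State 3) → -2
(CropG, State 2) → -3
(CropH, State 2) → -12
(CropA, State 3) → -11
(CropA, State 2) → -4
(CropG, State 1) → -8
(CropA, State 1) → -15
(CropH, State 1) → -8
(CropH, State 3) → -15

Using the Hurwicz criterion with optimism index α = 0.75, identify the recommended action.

CropA: 0.75·(-4) + 0.25·(-15) = -6.75
CropH: 0.75·(-8) + 0.25·(-15) = -9.75
CropG: 0.75·(-2) + 0.25·(-8) = -3.5
Highest Hurwicz score = -3.5 → CropG.

CropG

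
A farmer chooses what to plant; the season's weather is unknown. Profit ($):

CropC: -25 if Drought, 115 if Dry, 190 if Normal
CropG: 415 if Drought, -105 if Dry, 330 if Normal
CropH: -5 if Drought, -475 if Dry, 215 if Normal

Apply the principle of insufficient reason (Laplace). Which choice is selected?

CropG

Row averages: CropC=280/3, CropG=640/3, CropH=-265/3
Highest average = 640/3 → CropG.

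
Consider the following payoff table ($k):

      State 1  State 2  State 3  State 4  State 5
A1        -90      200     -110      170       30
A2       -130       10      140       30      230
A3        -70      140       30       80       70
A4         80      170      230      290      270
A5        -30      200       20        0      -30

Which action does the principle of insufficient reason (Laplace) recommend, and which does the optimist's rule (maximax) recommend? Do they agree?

laplace → A4; maximax → A4 (agree)

Row averages: A1=40, A2=56, A3=50, A4=208, A5=32
Highest average = 208 → A4.
Row maxima: A1=200, A2=230, A3=140, A4=290, A5=200
Best best-case = 290 → A4.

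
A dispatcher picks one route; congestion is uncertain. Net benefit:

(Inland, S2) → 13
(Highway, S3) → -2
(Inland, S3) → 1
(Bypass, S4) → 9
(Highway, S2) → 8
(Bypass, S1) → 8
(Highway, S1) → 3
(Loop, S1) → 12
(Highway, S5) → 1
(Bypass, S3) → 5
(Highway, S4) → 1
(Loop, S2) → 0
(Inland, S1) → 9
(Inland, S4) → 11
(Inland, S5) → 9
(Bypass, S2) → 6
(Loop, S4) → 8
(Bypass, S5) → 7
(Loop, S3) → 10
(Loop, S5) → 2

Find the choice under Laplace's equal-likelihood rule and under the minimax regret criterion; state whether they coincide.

laplace → Inland; minimax regret → Bypass (disagree)

Row averages: Bypass=7, Inland=8.6, Loop=6.4, Highway=2.2
Highest average = 8.6 → Inland.
Column bests: S1=12, S2=13, S3=10, S4=11, S5=9.
Bypass regrets: 4, 7, 5, 2, 2 → max 7
Inland regrets: 3, 0, 9, 0, 0 → max 9
Loop regrets: 0, 13, 0, 3, 7 → max 13
Highway regrets: 9, 5, 12, 10, 8 → max 12
Smallest max regret = 7 → Bypass.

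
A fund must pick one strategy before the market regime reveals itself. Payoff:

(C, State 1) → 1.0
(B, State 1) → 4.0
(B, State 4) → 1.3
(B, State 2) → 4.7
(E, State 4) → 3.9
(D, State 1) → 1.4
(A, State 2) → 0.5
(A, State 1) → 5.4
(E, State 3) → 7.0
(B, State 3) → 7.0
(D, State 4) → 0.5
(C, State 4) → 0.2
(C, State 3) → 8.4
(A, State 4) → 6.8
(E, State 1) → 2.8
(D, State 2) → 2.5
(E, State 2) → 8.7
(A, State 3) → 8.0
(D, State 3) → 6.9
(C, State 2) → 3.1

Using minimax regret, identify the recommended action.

Column bests: State 1=5.4, State 2=8.7, State 3=8.4, State 4=6.8.
A regrets: 0.0, 8.2, 0.4, 0.0 → max 8.2
B regrets: 1.4, 4.0, 1.4, 5.5 → max 5.5
C regrets: 4.4, 5.6, 0.0, 6.6 → max 6.6
D regrets: 4.0, 6.2, 1.5, 6.3 → max 6.3
E regrets: 2.6, 0.0, 1.4, 2.9 → max 2.9
Smallest max regret = 2.9 → E.

E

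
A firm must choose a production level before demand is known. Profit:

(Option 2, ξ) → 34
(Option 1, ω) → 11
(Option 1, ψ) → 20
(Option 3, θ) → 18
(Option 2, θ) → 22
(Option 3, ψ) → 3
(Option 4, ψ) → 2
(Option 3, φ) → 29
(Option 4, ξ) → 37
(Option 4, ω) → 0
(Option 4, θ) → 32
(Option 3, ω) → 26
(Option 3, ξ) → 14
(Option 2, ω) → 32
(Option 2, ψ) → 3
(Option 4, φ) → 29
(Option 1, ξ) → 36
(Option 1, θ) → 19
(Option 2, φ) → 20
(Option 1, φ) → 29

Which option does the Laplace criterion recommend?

Row averages: Option 1=23, Option 2=22.2, Option 3=18, Option 4=20
Highest average = 23 → Option 1.

Option 1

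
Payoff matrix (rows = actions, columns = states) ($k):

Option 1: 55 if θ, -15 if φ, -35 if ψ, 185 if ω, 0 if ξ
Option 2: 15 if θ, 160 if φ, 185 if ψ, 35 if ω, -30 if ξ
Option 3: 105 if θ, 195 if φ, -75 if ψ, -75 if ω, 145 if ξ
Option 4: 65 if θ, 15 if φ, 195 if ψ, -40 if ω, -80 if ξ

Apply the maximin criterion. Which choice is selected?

Option 2

Row minima: Option 1=-35, Option 2=-30, Option 3=-75, Option 4=-80
Best worst-case = -30 → Option 2.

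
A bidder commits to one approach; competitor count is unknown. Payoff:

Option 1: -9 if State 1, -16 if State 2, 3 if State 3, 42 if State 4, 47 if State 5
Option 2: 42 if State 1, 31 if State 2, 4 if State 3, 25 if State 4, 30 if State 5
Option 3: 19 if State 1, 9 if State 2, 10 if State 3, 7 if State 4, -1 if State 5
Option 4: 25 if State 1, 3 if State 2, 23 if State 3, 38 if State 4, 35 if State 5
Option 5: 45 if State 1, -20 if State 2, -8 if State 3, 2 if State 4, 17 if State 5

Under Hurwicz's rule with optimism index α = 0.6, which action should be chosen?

Option 1: 0.6·47 + 0.4·(-16) = 21.8
Option 2: 0.6·42 + 0.4·4 = 26.8
Option 3: 0.6·19 + 0.4·(-1) = 11
Option 4: 0.6·38 + 0.4·3 = 24
Option 5: 0.6·45 + 0.4·(-20) = 19
Highest Hurwicz score = 26.8 → Option 2.

Option 2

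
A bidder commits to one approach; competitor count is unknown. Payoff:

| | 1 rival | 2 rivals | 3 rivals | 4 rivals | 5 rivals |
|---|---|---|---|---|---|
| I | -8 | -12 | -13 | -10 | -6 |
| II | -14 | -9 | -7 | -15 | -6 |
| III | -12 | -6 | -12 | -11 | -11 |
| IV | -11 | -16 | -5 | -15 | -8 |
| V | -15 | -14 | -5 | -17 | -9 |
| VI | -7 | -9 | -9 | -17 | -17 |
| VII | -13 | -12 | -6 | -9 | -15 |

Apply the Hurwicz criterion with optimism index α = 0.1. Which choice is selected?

III

I: 0.1·(-6) + 0.9·(-13) = -12.3
II: 0.1·(-6) + 0.9·(-15) = -14.1
III: 0.1·(-6) + 0.9·(-12) = -11.4
IV: 0.1·(-5) + 0.9·(-16) = -14.9
V: 0.1·(-5) + 0.9·(-17) = -15.8
VI: 0.1·(-7) + 0.9·(-17) = -16
VII: 0.1·(-6) + 0.9·(-15) = -14.1
Highest Hurwicz score = -11.4 → III.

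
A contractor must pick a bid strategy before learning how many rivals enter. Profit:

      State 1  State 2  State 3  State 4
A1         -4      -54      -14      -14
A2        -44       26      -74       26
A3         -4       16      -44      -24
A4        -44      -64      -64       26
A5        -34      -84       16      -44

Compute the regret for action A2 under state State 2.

Best payoff under State 2 is 26.
Regret = 26 − 26 = 0.

0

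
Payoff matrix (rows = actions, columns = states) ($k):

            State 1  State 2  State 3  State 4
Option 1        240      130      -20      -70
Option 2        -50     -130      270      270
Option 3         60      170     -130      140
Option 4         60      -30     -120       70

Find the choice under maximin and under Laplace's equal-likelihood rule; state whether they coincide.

Row minima: Option 1=-70, Option 2=-130, Option 3=-130, Option 4=-120
Best worst-case = -70 → Option 1.
Row averages: Option 1=70, Option 2=90, Option 3=60, Option 4=-5
Highest average = 90 → Option 2.

maximin → Option 1; laplace → Option 2 (disagree)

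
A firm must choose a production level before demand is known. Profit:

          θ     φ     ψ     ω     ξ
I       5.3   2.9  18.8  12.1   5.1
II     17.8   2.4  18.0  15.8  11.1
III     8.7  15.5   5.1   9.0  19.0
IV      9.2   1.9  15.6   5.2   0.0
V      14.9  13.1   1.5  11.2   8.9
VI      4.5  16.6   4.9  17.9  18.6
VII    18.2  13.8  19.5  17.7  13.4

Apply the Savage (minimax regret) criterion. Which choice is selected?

Column bests: θ=18.2, φ=16.6, ψ=19.5, ω=17.9, ξ=19.0.
I regrets: 12.9, 13.7, 0.7, 5.8, 13.9 → max 13.9
II regrets: 0.4, 14.2, 1.5, 2.1, 7.9 → max 14.2
III regrets: 9.5, 1.1, 14.4, 8.9, 0.0 → max 14.4
IV regrets: 9.0, 14.7, 3.9, 12.7, 19.0 → max 19.0
V regrets: 3.3, 3.5, 18.0, 6.7, 10.1 → max 18.0
VI regrets: 13.7, 0.0, 14.6, 0.0, 0.4 → max 14.6
VII regrets: 0.0, 2.8, 0.0, 0.2, 5.6 → max 5.6
Smallest max regret = 5.6 → VII.

VII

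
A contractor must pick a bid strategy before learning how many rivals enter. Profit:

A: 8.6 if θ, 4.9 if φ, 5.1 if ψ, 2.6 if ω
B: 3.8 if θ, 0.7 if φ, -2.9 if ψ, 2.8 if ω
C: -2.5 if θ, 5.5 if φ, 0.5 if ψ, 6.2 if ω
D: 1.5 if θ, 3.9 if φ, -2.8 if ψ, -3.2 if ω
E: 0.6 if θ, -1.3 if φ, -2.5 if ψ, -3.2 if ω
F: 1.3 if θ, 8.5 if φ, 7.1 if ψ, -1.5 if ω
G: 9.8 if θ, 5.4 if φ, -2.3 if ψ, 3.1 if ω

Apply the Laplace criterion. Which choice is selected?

A

Row averages: A=5.3, B=1.1, C=2.425, D=-0.15, E=-1.6, F=3.85, G=4
Highest average = 5.3 → A.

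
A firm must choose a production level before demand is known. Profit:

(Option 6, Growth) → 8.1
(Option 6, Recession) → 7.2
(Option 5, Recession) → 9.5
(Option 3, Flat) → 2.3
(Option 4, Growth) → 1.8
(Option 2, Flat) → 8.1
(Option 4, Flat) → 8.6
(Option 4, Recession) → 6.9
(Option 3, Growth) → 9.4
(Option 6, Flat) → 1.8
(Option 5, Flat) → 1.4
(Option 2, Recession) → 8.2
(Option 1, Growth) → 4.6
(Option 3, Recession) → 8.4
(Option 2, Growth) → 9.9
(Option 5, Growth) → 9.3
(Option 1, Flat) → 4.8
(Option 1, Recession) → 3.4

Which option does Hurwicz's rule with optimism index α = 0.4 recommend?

Option 2

Option 1: 0.4·4.8 + 0.6·3.4 = 3.96
Option 2: 0.4·9.9 + 0.6·8.1 = 8.82
Option 3: 0.4·9.4 + 0.6·2.3 = 5.14
Option 4: 0.4·8.6 + 0.6·1.8 = 4.52
Option 5: 0.4·9.5 + 0.6·1.4 = 4.64
Option 6: 0.4·8.1 + 0.6·1.8 = 4.32
Highest Hurwicz score = 8.82 → Option 2.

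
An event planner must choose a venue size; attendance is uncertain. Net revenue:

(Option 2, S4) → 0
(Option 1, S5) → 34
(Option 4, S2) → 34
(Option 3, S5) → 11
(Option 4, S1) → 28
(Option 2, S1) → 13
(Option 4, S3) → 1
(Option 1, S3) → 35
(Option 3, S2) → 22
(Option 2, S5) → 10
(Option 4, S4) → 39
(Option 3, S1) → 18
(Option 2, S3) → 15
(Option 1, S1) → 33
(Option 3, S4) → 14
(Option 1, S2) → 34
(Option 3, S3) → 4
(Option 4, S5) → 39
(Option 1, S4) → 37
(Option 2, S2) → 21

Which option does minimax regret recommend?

Option 1

Column bests: S1=33, S2=34, S3=35, S4=39, S5=39.
Option 1 regrets: 0, 0, 0, 2, 5 → max 5
Option 2 regrets: 20, 13, 20, 39, 29 → max 39
Option 3 regrets: 15, 12, 31, 25, 28 → max 31
Option 4 regrets: 5, 0, 34, 0, 0 → max 34
Smallest max regret = 5 → Option 1.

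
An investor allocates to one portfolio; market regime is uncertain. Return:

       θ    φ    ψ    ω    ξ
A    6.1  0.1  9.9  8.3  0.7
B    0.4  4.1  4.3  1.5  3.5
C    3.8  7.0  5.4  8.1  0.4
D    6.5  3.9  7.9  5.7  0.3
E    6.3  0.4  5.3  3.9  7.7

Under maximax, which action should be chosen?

Row maxima: A=9.9, B=4.3, C=8.1, D=7.9, E=7.7
Best best-case = 9.9 → A.

A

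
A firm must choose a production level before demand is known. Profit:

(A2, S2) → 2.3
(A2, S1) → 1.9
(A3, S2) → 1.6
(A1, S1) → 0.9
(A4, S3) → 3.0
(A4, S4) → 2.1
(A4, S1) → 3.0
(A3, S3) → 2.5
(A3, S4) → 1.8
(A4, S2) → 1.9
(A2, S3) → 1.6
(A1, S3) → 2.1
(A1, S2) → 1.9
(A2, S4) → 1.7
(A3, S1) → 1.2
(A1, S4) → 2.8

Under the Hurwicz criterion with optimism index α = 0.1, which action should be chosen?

A4

A1: 0.1·2.8 + 0.9·0.9 = 1.09
A2: 0.1·2.3 + 0.9·1.6 = 1.67
A3: 0.1·2.5 + 0.9·1.2 = 1.33
A4: 0.1·3.0 + 0.9·1.9 = 2.01
Highest Hurwicz score = 2.01 → A4.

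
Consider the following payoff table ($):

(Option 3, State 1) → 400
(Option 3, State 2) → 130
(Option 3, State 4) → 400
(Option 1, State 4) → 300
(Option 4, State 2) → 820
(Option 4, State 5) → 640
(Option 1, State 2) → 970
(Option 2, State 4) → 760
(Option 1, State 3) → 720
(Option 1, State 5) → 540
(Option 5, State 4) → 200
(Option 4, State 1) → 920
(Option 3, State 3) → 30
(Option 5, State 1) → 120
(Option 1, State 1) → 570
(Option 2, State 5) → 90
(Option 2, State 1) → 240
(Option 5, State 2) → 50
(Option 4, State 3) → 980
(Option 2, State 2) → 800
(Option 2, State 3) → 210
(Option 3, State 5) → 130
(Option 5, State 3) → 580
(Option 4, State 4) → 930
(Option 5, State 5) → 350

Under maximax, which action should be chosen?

Row maxima: Option 1=970, Option 2=800, Option 3=400, Option 4=980, Option 5=580
Best best-case = 980 → Option 4.

Option 4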